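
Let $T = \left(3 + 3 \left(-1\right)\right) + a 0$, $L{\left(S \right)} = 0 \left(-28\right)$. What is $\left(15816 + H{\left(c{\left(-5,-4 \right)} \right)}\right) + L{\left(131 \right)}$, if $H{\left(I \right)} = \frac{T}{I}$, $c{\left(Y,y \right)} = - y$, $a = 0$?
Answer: $15816$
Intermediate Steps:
$L{\left(S \right)} = 0$
$T = 0$ ($T = \left(3 + 3 \left(-1\right)\right) + 0 \cdot 0 = \left(3 - 3\right) + 0 = 0 + 0 = 0$)
$H{\left(I \right)} = 0$ ($H{\left(I \right)} = \frac{0}{I} = 0$)
$\left(15816 + H{\left(c{\left(-5,-4 \right)} \right)}\right) + L{\left(131 \right)} = \left(15816 + 0\right) + 0 = 15816 + 0 = 15816$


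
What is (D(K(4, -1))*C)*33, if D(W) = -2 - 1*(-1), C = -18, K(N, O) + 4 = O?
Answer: 594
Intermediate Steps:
K(N, O) = -4 + O
D(W) = -1 (D(W) = -2 + 1 = -1)
(D(K(4, -1))*C)*33 = -1*(-18)*33 = 18*33 = 594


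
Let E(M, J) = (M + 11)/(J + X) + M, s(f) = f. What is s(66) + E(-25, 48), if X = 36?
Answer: 245/6 ≈ 40.833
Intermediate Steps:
E(M, J) = M + (11 + M)/(36 + J) (E(M, J) = (M + 11)/(J + 36) + M = (11 + M)/(36 + J) + M = M + (11 + M)/(36 + J))
s(66) + E(-25, 48) = 66 + (11 + 37*(-25) + 48*(-25))/(36 + 48) = 66 + (11 - 925 - 1200)/84 = 66 + (1/84)*(-2114) = 66 - 151/6 = 245/6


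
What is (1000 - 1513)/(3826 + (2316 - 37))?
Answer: -171/2035 ≈ -0.084029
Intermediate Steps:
(1000 - 1513)/(3826 + (2316 - 37)) = -513/(3826 + 2279) = -513/6105 = -513*1/6105 = -171/2035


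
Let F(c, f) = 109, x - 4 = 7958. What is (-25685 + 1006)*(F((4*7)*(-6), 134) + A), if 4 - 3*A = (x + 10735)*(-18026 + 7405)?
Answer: -4900784645072/3 ≈ -1.6336e+12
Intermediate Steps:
x = 7962 (x = 4 + 7958 = 7962)
A = 198580841/3 (A = 4/3 - (7962 + 10735)*(-18026 + 7405)/3 = 4/3 - 18697*(-10621)/3 = 4/3 - 1/3*(-198580837) = 4/3 + 198580837/3 = 198580841/3 ≈ 6.6194e+7)
(-25685 + 1006)*(F((4*7)*(-6), 134) + A) = (-25685 + 1006)*(109 + 198580841/3) = -24679*198581168/3 = -4900784645072/3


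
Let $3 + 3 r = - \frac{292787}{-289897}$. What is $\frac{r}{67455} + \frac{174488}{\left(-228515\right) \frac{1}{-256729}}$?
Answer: $\frac{105118609547538393760}{536233357545543} \approx 1.9603 \cdot 10^{5}$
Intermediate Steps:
$r = - \frac{576904}{869691}$ ($r = -1 + \frac{\left(-292787\right) \frac{1}{-289897}}{3} = -1 + \frac{\left(-292787\right) \left(- \frac{1}{289897}\right)}{3} = -1 + \frac{1}{3} \cdot \frac{292787}{289897} = -1 + \frac{292787}{869691} = - \frac{576904}{869691} \approx -0.66334$)
$\frac{r}{67455} + \frac{174488}{\left(-228515\right) \frac{1}{-256729}} = - \frac{576904}{869691 \cdot 67455} + \frac{174488}{\left(-228515\right) \frac{1}{-256729}} = \left(- \frac{576904}{869691}\right) \frac{1}{67455} + \frac{174488}{\left(-228515\right) \left(- \frac{1}{256729}\right)} = - \frac{576904}{58665006405} + \frac{174488}{\frac{228515}{256729}} = - \frac{576904}{58665006405} + 174488 \cdot \frac{256729}{228515} = - \frac{576904}{58665006405} + \frac{44796129752}{228515} = \frac{105118609547538393760}{536233357545543}$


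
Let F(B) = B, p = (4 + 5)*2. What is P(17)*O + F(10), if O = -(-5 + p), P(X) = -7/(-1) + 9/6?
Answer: -201/2 ≈ -100.50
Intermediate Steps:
p = 18 (p = 9*2 = 18)
P(X) = 17/2 (P(X) = -7*(-1) + 9*(⅙) = 7 + 3/2 = 17/2)
O = -13 (O = -(-5 + 18) = -1*13 = -13)
P(17)*O + F(10) = (17/2)*(-13) + 10 = -221/2 + 10 = -201/2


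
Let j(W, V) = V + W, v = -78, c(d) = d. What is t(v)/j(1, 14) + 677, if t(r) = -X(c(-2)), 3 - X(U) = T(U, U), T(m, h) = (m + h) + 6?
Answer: 10154/15 ≈ 676.93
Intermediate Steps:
T(m, h) = 6 + h + m (T(m, h) = (h + m) + 6 = 6 + h + m)
X(U) = -3 - 2*U (X(U) = 3 - (6 + U + U) = 3 - (6 + 2*U) = 3 + (-6 - 2*U) = -3 - 2*U)
t(r) = -1 (t(r) = -(-3 - 2*(-2)) = -(-3 + 4) = -1*1 = -1)
t(v)/j(1, 14) + 677 = -1/(14 + 1) + 677 = -1/15 + 677 = 10154/15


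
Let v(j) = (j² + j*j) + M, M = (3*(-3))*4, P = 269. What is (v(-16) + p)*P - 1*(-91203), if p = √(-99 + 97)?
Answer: 219247 + 269*I*√2 ≈ 2.1925e+5 + 380.42*I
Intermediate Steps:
p = I*√2 (p = √(-2) = I*√2 ≈ 1.4142*I)
M = -36 (M = -9*4 = -36)
v(j) = -36 + 2*j² (v(j) = (j² + j*j) - 36 = (j² + j²) - 36 = 2*j² - 36 = -36 + 2*j²)
(v(-16) + p)*P - 1*(-91203) = ((-36 + 2*(-16)²) + I*√2)*269 - 1*(-91203) = ((-36 + 2*256) + I*√2)*269 + 91203 = ((-36 + 512) + I*√2)*269 + 91203 = (476 + I*√2)*269 + 91203 = (128044 + 269*I*√2) + 91203 = 219247 + 269*I*√2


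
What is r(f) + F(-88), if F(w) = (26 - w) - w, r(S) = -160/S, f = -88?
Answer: 2242/11 ≈ 203.82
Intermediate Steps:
F(w) = 26 - 2*w
r(f) + F(-88) = -160/(-88) + (26 - 2*(-88)) = -160*(-1/88) + (26 + 176) = 20/11 + 202 = 2242/11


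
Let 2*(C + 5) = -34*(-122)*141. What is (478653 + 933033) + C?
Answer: 1704115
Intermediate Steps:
C = 292429 (C = -5 + (-34*(-122)*141)/2 = -5 + (4148*141)/2 = -5 + (1/2)*584868 = -5 + 292434 = 292429)
(478653 + 933033) + C = (478653 + 933033) + 292429 = 1411686 + 292429 = 1704115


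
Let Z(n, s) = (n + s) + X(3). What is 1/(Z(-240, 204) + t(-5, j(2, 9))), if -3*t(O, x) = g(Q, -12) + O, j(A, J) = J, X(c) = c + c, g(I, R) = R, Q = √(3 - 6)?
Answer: -3/73 ≈ -0.041096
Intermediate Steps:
Q = I*√3 (Q = √(-3) = I*√3 ≈ 1.732*I)
X(c) = 2*c
Z(n, s) = 6 + n + s (Z(n, s) = (n + s) + 2*3 = (n + s) + 6 = 6 + n + s)
t(O, x) = 4 - O/3 (t(O, x) = -(-12 + O)/3 = 4 - O/3)
1/(Z(-240, 204) + t(-5, j(2, 9))) = 1/((6 - 240 + 204) + (4 - ⅓*(-5))) = 1/(-30 + (4 + 5/3)) = 1/(-30 + 17/3) = 1/(-73/3) = -3/73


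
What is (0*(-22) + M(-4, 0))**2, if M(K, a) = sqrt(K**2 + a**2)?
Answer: 16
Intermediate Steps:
(0*(-22) + M(-4, 0))**2 = (0*(-22) + sqrt((-4)**2 + 0**2))**2 = (0 + sqrt(16 + 0))**2 = (0 + sqrt(16))**2 = (0 + 4)**2 = 4**2 = 16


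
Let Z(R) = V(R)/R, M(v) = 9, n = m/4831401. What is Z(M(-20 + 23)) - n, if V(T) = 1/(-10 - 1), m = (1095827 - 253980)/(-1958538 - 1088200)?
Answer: -4906643225695/485760429657954 ≈ -0.010101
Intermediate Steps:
m = -841847/3046738 (m = 841847/(-3046738) = 841847*(-1/3046738) = -841847/3046738 ≈ -0.27631)
V(T) = -1/11 (V(T) = 1/(-11) = -1/11)
n = -841847/14720013019938 (n = -841847/3046738/4831401 = -841847/3046738*1/4831401 = -841847/14720013019938 ≈ -5.7191e-8)
Z(R) = -1/(11*R)
Z(M(-20 + 23)) - n = -1/11/9 - 1*(-841847/14720013019938) = -1/11*1/9 + 841847/14720013019938 = -1/99 + 841847/14720013019938 = -4906643225695/485760429657954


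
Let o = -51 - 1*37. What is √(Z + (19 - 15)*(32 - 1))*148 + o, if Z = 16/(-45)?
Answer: -88 + 296*√6955/15 ≈ 1557.7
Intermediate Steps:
o = -88 (o = -51 - 37 = -88)
Z = -16/45 (Z = 16*(-1/45) = -16/45 ≈ -0.35556)
√(Z + (19 - 15)*(32 - 1))*148 + o = √(-16/45 + (19 - 15)*(32 - 1))*148 - 88 = √(-16/45 + 4*31)*148 - 88 = √(-16/45 + 124)*148 - 88 = √(5564/45)*148 - 88 = (2*√6955/15)*148 - 88 = 296*√6955/15 - 88 = -88 + 296*√6955/15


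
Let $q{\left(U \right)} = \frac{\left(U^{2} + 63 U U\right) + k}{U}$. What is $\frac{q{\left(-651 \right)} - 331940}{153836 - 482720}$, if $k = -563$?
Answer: $\frac{243215641}{214103484} \approx 1.136$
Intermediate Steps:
$q{\left(U \right)} = \frac{-563 + 64 U^{2}}{U}$ ($q{\left(U \right)} = \frac{\left(U^{2} + 63 U U\right) - 563}{U} = \frac{\left(U^{2} + 63 U^{2}\right) - 563}{U} = \frac{64 U^{2} - 563}{U} = \frac{-563 + 64 U^{2}}{U}$)
$\frac{q{\left(-651 \right)} - 331940}{153836 - 482720} = \frac{\left(- \frac{563}{-651} + 64 \left(-651\right)\right) - 331940}{153836 - 482720} = \frac{\left(\left(-563\right) \left(- \frac{1}{651}\right) - 41664\right) - 331940}{-328884} = \left(\left(\frac{563}{651} - 41664\right) - 331940\right) \left(- \frac{1}{328884}\right) = \left(- \frac{27122701}{651} - 331940\right) \left(- \frac{1}{328884}\right) = \left(- \frac{243215641}{651}\right) \left(- \frac{1}{328884}\right) = \frac{243215641}{214103484}$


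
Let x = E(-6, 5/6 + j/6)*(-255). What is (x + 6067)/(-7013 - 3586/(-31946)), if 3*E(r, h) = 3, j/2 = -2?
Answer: -23208769/28004214 ≈ -0.82876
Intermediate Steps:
j = -4 (j = 2*(-2) = -4)
E(r, h) = 1 (E(r, h) = (⅓)*3 = 1)
x = -255 (x = 1*(-255) = -255)
(x + 6067)/(-7013 - 3586/(-31946)) = (-255 + 6067)/(-7013 - 3586/(-31946)) = 5812/(-7013 - 3586*(-1/31946)) = 5812/(-7013 + 1793/15973) = 5812/(-112016856/15973) = 5812*(-15973/112016856) = -23208769/28004214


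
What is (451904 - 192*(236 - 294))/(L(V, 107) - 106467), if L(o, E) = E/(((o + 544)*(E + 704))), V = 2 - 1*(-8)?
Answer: -208041093760/47834984191 ≈ -4.3491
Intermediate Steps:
V = 10 (V = 2 + 8 = 10)
L(o, E) = E/((544 + o)*(704 + E)) (L(o, E) = E/(((544 + o)*(704 + E))) = E*(1/((544 + o)*(704 + E))) = E/((544 + o)*(704 + E)))
(451904 - 192*(236 - 294))/(L(V, 107) - 106467) = (451904 - 192*(236 - 294))/(107/(382976 + 544*107 + 704*10 + 107*10) - 106467) = (451904 - 192*(-58))/(107/(382976 + 58208 + 7040 + 1070) - 106467) = (451904 + 11136)/(107/449294 - 106467) = 463040/(107*(1/449294) - 106467) = 463040/(107/449294 - 106467) = 463040/(-47834984191/449294) = 463040*(-449294/47834984191) = -208041093760/47834984191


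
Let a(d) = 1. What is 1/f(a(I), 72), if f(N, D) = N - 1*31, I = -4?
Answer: -1/30 ≈ -0.033333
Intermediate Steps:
f(N, D) = -31 + N (f(N, D) = N - 31 = -31 + N)
1/f(a(I), 72) = 1/(-31 + 1) = 1/(-30) = -1/30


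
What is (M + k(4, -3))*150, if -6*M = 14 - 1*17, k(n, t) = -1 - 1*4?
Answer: -675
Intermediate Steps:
k(n, t) = -5 (k(n, t) = -1 - 4 = -5)
M = ½ (M = -(14 - 1*17)/6 = -(14 - 17)/6 = -⅙*(-3) = ½ ≈ 0.50000)
(M + k(4, -3))*150 = (½ - 5)*150 = -9/2*150 = -675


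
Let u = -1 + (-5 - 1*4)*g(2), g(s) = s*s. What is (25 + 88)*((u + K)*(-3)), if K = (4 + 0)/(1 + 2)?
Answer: 12091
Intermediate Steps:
K = 4/3 ≈ 1.3333
g(s) = s²
u = -37 (u = -1 + (-5 - 1*4)*2² = -1 + (-5 - 4)*4 = -1 - 9*4 = -1 - 36 = -37)
(25 + 88)*((u + K)*(-3)) = (25 + 88)*((-37 + 4/3)*(-3)) = 113*(-107/3*(-3)) = 113*107 = 12091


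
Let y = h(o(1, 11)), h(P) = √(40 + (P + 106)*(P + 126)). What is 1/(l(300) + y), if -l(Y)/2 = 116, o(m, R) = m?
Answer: -232/40195 - √13629/40195 ≈ -0.0086763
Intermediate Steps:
l(Y) = -232 (l(Y) = -2*116 = -232)
h(P) = √(40 + (106 + P)*(126 + P))
y = √13629 (y = √(13396 + 1² + 232*1) = √(13396 + 1 + 232) = √13629 ≈ 116.74)
1/(l(300) + y) = 1/(-232 + √13629)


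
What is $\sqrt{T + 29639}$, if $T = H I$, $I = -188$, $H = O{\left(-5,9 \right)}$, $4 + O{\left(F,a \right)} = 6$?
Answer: $\sqrt{29263} \approx 171.06$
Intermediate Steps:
$O{\left(F,a \right)} = 2$ ($O{\left(F,a \right)} = -4 + 6 = 2$)
$H = 2$
$T = -376$ ($T = 2 \left(-188\right) = -376$)
$\sqrt{T + 29639} = \sqrt{-376 + 29639} = \sqrt{29263}$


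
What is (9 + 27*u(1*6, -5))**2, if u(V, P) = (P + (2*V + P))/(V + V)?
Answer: 729/4 ≈ 182.25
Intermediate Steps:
u(V, P) = (2*P + 2*V)/(2*V) (u(V, P) = (P + (P + 2*V))/((2*V)) = (2*P + 2*V)*(1/(2*V)) = (2*P + 2*V)/(2*V))
(9 + 27*u(1*6, -5))**2 = (9 + 27*((-5 + 1*6)/((1*6))))**2 = (9 + 27*((-5 + 6)/6))**2 = (9 + 27*((1/6)*1))**2 = (9 + 27*(1/6))**2 = (9 + 9/2)**2 = (27/2)**2 = 729/4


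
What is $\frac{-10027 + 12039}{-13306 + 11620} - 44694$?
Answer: $- \frac{37678048}{843} \approx -44695.0$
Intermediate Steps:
$\frac{-10027 + 12039}{-13306 + 11620} - 44694 = \frac{2012}{-1686} - 44694 = 2012 \left(- \frac{1}{1686}\right) - 44694 = - \frac{1006}{843} - 44694 = - \frac{37678048}{843}$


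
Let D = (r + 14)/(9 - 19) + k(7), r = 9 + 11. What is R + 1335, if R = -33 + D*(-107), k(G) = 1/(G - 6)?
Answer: 7794/5 ≈ 1558.8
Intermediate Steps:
r = 20
k(G) = 1/(-6 + G)
D = -12/5 (D = (20 + 14)/(9 - 19) + 1/(-6 + 7) = 34/(-10) + 1/1 = 34*(-1/10) + 1 = -17/5 + 1 = -12/5 ≈ -2.4000)
R = 1119/5 (R = -33 - 12/5*(-107) = -33 + 1284/5 = 1119/5 ≈ 223.80)
R + 1335 = 1119/5 + 1335 = 7794/5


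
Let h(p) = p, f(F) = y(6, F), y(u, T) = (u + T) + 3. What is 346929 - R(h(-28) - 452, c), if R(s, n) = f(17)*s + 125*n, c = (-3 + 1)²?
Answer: 358909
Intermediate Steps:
c = 4 (c = (-2)² = 4)
y(u, T) = 3 + T + u (y(u, T) = (T + u) + 3 = 3 + T + u)
f(F) = 9 + F (f(F) = 3 + F + 6 = 9 + F)
R(s, n) = 26*s + 125*n (R(s, n) = (9 + 17)*s + 125*n = 26*s + 125*n)
346929 - R(h(-28) - 452, c) = 346929 - (26*(-28 - 452) + 125*4) = 346929 - (26*(-480) + 500) = 346929 - (-12480 + 500) = 346929 - 1*(-11980) = 346929 + 11980 = 358909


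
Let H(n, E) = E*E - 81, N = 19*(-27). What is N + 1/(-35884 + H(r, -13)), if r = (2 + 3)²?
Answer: -18363349/35796 ≈ -513.00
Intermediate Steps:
r = 25 (r = 5² = 25)
N = -513
H(n, E) = -81 + E² (H(n, E) = E² - 81 = -81 + E²)
N + 1/(-35884 + H(r, -13)) = -513 + 1/(-35884 + (-81 + (-13)²)) = -513 + 1/(-35884 + (-81 + 169)) = -513 + 1/(-35884 + 88) = -513 + 1/(-35796) = -513 - 1/35796 = -18363349/35796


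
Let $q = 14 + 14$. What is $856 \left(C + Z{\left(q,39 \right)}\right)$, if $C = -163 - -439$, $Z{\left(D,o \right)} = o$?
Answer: $269640$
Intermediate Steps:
$q = 28$
$C = 276$ ($C = -163 + 439 = 276$)
$856 \left(C + Z{\left(q,39 \right)}\right) = 856 \left(276 + 39\right) = 856 \cdot 315 = 269640$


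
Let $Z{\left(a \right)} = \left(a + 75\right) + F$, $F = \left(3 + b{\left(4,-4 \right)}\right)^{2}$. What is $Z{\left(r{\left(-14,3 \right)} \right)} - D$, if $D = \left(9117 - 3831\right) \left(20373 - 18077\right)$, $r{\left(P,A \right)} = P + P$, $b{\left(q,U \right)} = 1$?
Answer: $-12136593$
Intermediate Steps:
$r{\left(P,A \right)} = 2 P$
$D = 12136656$ ($D = 5286 \cdot 2296 = 12136656$)
$F = 16$ ($F = \left(3 + 1\right)^{2} = 4^{2} = 16$)
$Z{\left(a \right)} = 91 + a$ ($Z{\left(a \right)} = \left(a + 75\right) + 16 = \left(75 + a\right) + 16 = 91 + a$)
$Z{\left(r{\left(-14,3 \right)} \right)} - D = \left(91 + 2 \left(-14\right)\right) - 12136656 = \left(91 - 28\right) - 12136656 = 63 - 12136656 = -12136593$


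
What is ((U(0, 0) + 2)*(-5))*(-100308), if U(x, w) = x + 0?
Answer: 1003080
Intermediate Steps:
U(x, w) = x
((U(0, 0) + 2)*(-5))*(-100308) = ((0 + 2)*(-5))*(-100308) = (2*(-5))*(-100308) = -10*(-100308) = 1003080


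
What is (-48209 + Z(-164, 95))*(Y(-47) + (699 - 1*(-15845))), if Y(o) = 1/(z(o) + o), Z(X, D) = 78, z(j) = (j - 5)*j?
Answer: -1908681443939/2397 ≈ -7.9628e+8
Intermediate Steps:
z(j) = j*(-5 + j) (z(j) = (-5 + j)*j = j*(-5 + j))
Y(o) = 1/(o + o*(-5 + o)) (Y(o) = 1/(o*(-5 + o) + o) = 1/(o + o*(-5 + o)))
(-48209 + Z(-164, 95))*(Y(-47) + (699 - 1*(-15845))) = (-48209 + 78)*(1/((-47)*(-4 - 47)) + (699 - 1*(-15845))) = -48131*(-1/47/(-51) + (699 + 15845)) = -48131*(-1/47*(-1/51) + 16544) = -48131*(1/2397 + 16544) = -48131*39655969/2397 = -1908681443939/2397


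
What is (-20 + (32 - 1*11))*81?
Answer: 81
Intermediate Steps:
(-20 + (32 - 1*11))*81 = (-20 + (32 - 11))*81 = (-20 + 21)*81 = 1*81 = 81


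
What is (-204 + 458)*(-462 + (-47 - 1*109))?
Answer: -156972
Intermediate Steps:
(-204 + 458)*(-462 + (-47 - 1*109)) = 254*(-462 + (-47 - 109)) = 254*(-462 - 156) = 254*(-618) = -156972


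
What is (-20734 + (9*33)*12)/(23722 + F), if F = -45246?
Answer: 8585/10762 ≈ 0.79771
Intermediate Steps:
(-20734 + (9*33)*12)/(23722 + F) = (-20734 + (9*33)*12)/(23722 - 45246) = (-20734 + 297*12)/(-21524) = (-20734 + 3564)*(-1/21524) = -17170*(-1/21524) = 8585/10762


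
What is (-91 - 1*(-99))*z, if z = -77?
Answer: -616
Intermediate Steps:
(-91 - 1*(-99))*z = (-91 - 1*(-99))*(-77) = (-91 + 99)*(-77) = 8*(-77) = -616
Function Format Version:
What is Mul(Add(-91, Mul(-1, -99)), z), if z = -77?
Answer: -616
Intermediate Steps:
Mul(Add(-91, Mul(-1, -99)), z) = Mul(Add(-91, Mul(-1, -99)), -77) = Mul(Add(-91, 99), -77) = Mul(8, -77) = -616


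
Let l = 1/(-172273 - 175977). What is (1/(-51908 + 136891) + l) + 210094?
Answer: 6217801208759767/29595329750 ≈ 2.1009e+5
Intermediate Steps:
l = -1/348250 (l = 1/(-348250) = -1/348250 ≈ -2.8715e-6)
(1/(-51908 + 136891) + l) + 210094 = (1/(-51908 + 136891) - 1/348250) + 210094 = (1/84983 - 1/348250) + 210094 = 263267/29595329750 + 210094 = 6217801208759767/29595329750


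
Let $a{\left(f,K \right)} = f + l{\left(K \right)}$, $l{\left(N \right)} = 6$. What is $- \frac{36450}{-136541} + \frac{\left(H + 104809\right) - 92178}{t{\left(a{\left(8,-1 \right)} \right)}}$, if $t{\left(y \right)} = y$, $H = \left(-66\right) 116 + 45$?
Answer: $\frac{342973060}{955787} \approx 358.84$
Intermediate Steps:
$H = -7611$ ($H = -7656 + 45 = -7611$)
$a{\left(f,K \right)} = 6 + f$ ($a{\left(f,K \right)} = f + 6 = 6 + f$)
$- \frac{36450}{-136541} + \frac{\left(H + 104809\right) - 92178}{t{\left(a{\left(8,-1 \right)} \right)}} = - \frac{36450}{-136541} + \frac{\left(-7611 + 104809\right) - 92178}{6 + 8} = \left(-36450\right) \left(- \frac{1}{136541}\right) + \frac{97198 - 92178}{14} = \frac{36450}{136541} + 5020 \cdot \frac{1}{14} = \frac{36450}{136541} + \frac{2510}{7} = \frac{342973060}{955787}$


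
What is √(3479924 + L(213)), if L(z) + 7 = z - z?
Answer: √3479917 ≈ 1865.5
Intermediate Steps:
L(z) = -7 (L(z) = -7 + (z - z) = -7 + 0 = -7)
√(3479924 + L(213)) = √(3479924 - 7) = √3479917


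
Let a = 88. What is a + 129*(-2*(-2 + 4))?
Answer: -428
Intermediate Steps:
a + 129*(-2*(-2 + 4)) = 88 + 129*(-2*(-2 + 4)) = 88 + 129*(-2*2) = 88 + 129*(-4) = 88 - 516 = -428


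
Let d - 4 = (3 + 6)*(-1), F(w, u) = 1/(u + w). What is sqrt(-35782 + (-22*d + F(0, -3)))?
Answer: I*sqrt(321051)/3 ≈ 188.87*I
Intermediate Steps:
d = -5 (d = 4 + (3 + 6)*(-1) = 4 + 9*(-1) = 4 - 9 = -5)
sqrt(-35782 + (-22*d + F(0, -3))) = sqrt(-35782 + (-22*(-5) + 1/(-3 + 0))) = sqrt(-35782 + (110 + 1/(-3))) = sqrt(-35782 + (110 - 1/3)) = sqrt(-35782 + 329/3) = sqrt(-107017/3) = I*sqrt(321051)/3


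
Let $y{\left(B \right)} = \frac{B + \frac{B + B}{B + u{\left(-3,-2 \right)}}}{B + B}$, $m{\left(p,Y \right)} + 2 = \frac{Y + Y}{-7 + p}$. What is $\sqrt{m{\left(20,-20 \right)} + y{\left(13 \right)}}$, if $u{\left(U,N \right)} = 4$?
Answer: $\frac{i \sqrt{882674}}{442} \approx 2.1256 i$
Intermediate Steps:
$m{\left(p,Y \right)} = -2 + \frac{2 Y}{-7 + p}$ ($m{\left(p,Y \right)} = -2 + \frac{Y + Y}{-7 + p} = -2 + \frac{2 Y}{-7 + p}$)
$y{\left(B \right)} = \frac{B + \frac{2 B}{4 + B}}{2 B}$ ($y{\left(B \right)} = \frac{B + \frac{B + B}{B + 4}}{B + B} = \frac{B + \frac{2 B}{4 + B}}{2 B}$)
$\sqrt{m{\left(20,-20 \right)} + y{\left(13 \right)}} = \sqrt{\frac{2 \left(7 - 20 - 20\right)}{-7 + 20} + \frac{6 + 13}{2 \left(4 + 13\right)}} = \sqrt{\frac{2 \left(7 - 20 - 20\right)}{13} + \frac{1}{2} \cdot \frac{1}{17} \cdot 19} = \sqrt{2 \cdot \frac{1}{13} \left(-33\right) + \frac{1}{2} \cdot \frac{1}{17} \cdot 19} = \sqrt{- \frac{66}{13} + \frac{19}{34}} = \sqrt{- \frac{1997}{442}} = \frac{i \sqrt{882674}}{442}$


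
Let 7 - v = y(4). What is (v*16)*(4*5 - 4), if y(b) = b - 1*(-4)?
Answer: -256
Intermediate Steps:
y(b) = 4 + b (y(b) = b + 4 = 4 + b)
v = -1 (v = 7 - (4 + 4) = 7 - 1*8 = 7 - 8 = -1)
(v*16)*(4*5 - 4) = (-1*16)*(4*5 - 4) = -16*(20 - 4) = -16*16 = -256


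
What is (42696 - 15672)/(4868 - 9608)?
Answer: -2252/395 ≈ -5.7013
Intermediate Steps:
(42696 - 15672)/(4868 - 9608) = 27024/(-4740) = 27024*(-1/4740) = -2252/395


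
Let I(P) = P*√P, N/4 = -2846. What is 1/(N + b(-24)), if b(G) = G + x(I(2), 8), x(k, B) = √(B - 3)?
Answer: -11408/130142459 - √5/130142459 ≈ -8.7675e-5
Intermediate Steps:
N = -11384 (N = 4*(-2846) = -11384)
I(P) = P^(3/2)
x(k, B) = √(-3 + B)
b(G) = G + √5 (b(G) = G + √(-3 + 8) = G + √5)
1/(N + b(-24)) = 1/(-11384 + (-24 + √5)) = 1/(-11408 + √5)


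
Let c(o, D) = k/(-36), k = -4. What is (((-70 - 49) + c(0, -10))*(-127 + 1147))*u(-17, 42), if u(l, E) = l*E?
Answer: 86584400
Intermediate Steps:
c(o, D) = ⅑ (c(o, D) = -4/(-36) = -4*(-1/36) = ⅑)
u(l, E) = E*l
(((-70 - 49) + c(0, -10))*(-127 + 1147))*u(-17, 42) = (((-70 - 49) + ⅑)*(-127 + 1147))*(42*(-17)) = ((-119 + ⅑)*1020)*(-714) = -1070/9*1020*(-714) = -363800/3*(-714) = 86584400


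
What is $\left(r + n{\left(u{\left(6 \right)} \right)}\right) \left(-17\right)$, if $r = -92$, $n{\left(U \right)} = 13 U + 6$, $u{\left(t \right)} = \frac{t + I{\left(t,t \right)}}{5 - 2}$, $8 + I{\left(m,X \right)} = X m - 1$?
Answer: $-969$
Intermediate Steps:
$I{\left(m,X \right)} = -9 + X m$ ($I{\left(m,X \right)} = -8 + \left(X m - 1\right) = -8 + \left(-1 + X m\right) = -9 + X m$)
$u{\left(t \right)} = -3 + \frac{t}{3} + \frac{t^{2}}{3}$ ($u{\left(t \right)} = \frac{t + \left(-9 + t t\right)}{5 - 2} = \frac{t + \left(-9 + t^{2}\right)}{3} = \left(-9 + t + t^{2}\right) \frac{1}{3} = -3 + \frac{t}{3} + \frac{t^{2}}{3}$)
$n{\left(U \right)} = 6 + 13 U$
$\left(r + n{\left(u{\left(6 \right)} \right)}\right) \left(-17\right) = \left(-92 + \left(6 + 13 \left(-3 + \frac{1}{3} \cdot 6 + \frac{6^{2}}{3}\right)\right)\right) \left(-17\right) = \left(-92 + \left(6 + 13 \left(-3 + 2 + \frac{1}{3} \cdot 36\right)\right)\right) \left(-17\right) = \left(-92 + \left(6 + 13 \left(-3 + 2 + 12\right)\right)\right) \left(-17\right) = \left(-92 + \left(6 + 13 \cdot 11\right)\right) \left(-17\right) = \left(-92 + \left(6 + 143\right)\right) \left(-17\right) = \left(-92 + 149\right) \left(-17\right) = 57 \left(-17\right) = -969$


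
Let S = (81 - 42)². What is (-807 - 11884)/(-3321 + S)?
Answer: 12691/1800 ≈ 7.0506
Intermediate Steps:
S = 1521 (S = 39² = 1521)
(-807 - 11884)/(-3321 + S) = (-807 - 11884)/(-3321 + 1521) = -12691/(-1800) = -12691*(-1/1800) = 12691/1800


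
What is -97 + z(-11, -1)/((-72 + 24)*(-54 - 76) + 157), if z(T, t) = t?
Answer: -620510/6397 ≈ -97.000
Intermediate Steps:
-97 + z(-11, -1)/((-72 + 24)*(-54 - 76) + 157) = -97 - 1/((-72 + 24)*(-54 - 76) + 157) = -97 - 1/(-48*(-130) + 157) = -97 - 1/(6240 + 157) = -97 - 1/6397 = -620510/6397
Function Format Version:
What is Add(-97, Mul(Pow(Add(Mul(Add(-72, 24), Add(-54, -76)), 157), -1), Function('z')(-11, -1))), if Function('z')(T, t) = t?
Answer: Rational(-620510, 6397) ≈ -97.000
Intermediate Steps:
Add(-97, Mul(Pow(Add(Mul(Add(-72, 24), Add(-54, -76)), 157), -1), Function('z')(-11, -1))) = Add(-97, Mul(Pow(Add(Mul(Add(-72, 24), Add(-54, -76)), 157), -1), -1)) = Add(-97, Mul(Pow(Add(Mul(-48, -130), 157), -1), -1)) = Add(-97, Mul(Pow(Add(6240, 157), -1), -1)) = Add(-97, Mul(Pow(6397, -1), -1)) = Add(-97, Mul(Rational(1, 6397), -1)) = Add(-97, Rational(-1, 6397)) = Rational(-620510, 6397)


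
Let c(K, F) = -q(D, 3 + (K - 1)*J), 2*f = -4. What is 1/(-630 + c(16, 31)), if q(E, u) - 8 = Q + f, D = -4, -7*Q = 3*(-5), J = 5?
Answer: -7/4467 ≈ -0.0015670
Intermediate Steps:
f = -2 (f = (1/2)*(-4) = -2)
Q = 15/7 (Q = -3*(-5)/7 = -1/7*(-15) = 15/7 ≈ 2.1429)
q(E, u) = 57/7 (q(E, u) = 8 + (15/7 - 2) = 8 + 1/7 = 57/7)
c(K, F) = -57/7 (c(K, F) = -1*57/7 = -57/7)
1/(-630 + c(16, 31)) = 1/(-630 - 57/7) = 1/(-4467/7) = -7/4467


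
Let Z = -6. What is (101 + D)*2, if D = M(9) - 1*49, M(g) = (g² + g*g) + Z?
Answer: 416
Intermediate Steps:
M(g) = -6 + 2*g² (M(g) = (g² + g*g) - 6 = (g² + g²) - 6 = 2*g² - 6 = -6 + 2*g²)
D = 107 (D = (-6 + 2*9²) - 1*49 = (-6 + 2*81) - 49 = (-6 + 162) - 49 = 156 - 49 = 107)
(101 + D)*2 = (101 + 107)*2 = 208*2 = 416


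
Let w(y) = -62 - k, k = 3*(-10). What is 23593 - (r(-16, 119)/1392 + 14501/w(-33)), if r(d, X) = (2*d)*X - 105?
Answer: 66952325/2784 ≈ 24049.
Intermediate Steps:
r(d, X) = -105 + 2*X*d (r(d, X) = 2*X*d - 105 = -105 + 2*X*d)
k = -30
w(y) = -32 (w(y) = -62 - 1*(-30) = -62 + 30 = -32)
23593 - (r(-16, 119)/1392 + 14501/w(-33)) = 23593 - ((-105 + 2*119*(-16))/1392 + 14501/(-32)) = 23593 - ((-105 - 3808)*(1/1392) + 14501*(-1/32)) = 23593 - (-3913*1/1392 - 14501/32) = 23593 - (-3913/1392 - 14501/32) = 23593 - 1*(-1269413/2784) = 23593 + 1269413/2784 = 66952325/2784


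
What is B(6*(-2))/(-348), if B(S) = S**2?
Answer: -12/29 ≈ -0.41379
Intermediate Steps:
B(6*(-2))/(-348) = (6*(-2))**2/(-348) = (-12)**2*(-1/348) = 144*(-1/348) = -12/29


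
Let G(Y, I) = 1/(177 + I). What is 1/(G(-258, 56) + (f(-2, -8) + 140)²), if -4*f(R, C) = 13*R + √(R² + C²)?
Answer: 2330790103/49994300170372 + 15906677*√17/49994300170372 ≈ 4.7933e-5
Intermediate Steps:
f(R, C) = -13*R/4 - √(C² + R²)/4 (f(R, C) = -(13*R + √(R² + C²))/4 = -(13*R + √(C² + R²))/4 = -(√(C² + R²) + 13*R)/4 = -13*R/4 - √(C² + R²)/4)
1/(G(-258, 56) + (f(-2, -8) + 140)²) = 1/(1/(177 + 56) + ((-13/4*(-2) - √((-8)² + (-2)²)/4) + 140)²) = 1/(1/233 + ((13/2 - √(64 + 4)/4) + 140)²) = 1/(1/233 + ((13/2 - √17/2) + 140)²) = 1/(1/233 + (293/2 - √17/2)²)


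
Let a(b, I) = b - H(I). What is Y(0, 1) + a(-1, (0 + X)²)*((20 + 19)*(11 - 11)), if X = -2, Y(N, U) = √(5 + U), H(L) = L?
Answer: √6 ≈ 2.4495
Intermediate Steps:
a(b, I) = b - I
Y(0, 1) + a(-1, (0 + X)²)*((20 + 19)*(11 - 11)) = √(5 + 1) + (-1 - (0 - 2)²)*((20 + 19)*(11 - 11)) = √6 + (-1 - 1*(-2)²)*(39*0) = √6 + (-1 - 1*4)*0 = √6 + (-1 - 4)*0 = √6 - 5*0 = √6 + 0 = √6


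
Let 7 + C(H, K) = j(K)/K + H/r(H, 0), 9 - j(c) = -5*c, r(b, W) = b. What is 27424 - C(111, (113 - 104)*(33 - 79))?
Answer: 1261551/46 ≈ 27425.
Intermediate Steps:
j(c) = 9 + 5*c (j(c) = 9 - (-5)*c = 9 + 5*c)
C(H, K) = -6 + (9 + 5*K)/K (C(H, K) = -7 + ((9 + 5*K)/K + H/H) = -7 + ((9 + 5*K)/K + 1) = -7 + (1 + (9 + 5*K)/K) = -6 + (9 + 5*K)/K)
27424 - C(111, (113 - 104)*(33 - 79)) = 27424 - (9 - (113 - 104)*(33 - 79))/((113 - 104)*(33 - 79)) = 27424 - (9 - 9*(-46))/(9*(-46)) = 27424 - (9 - 1*(-414))/(-414) = 27424 - (-1)*(9 + 414)/414 = 27424 - (-1)*423/414 = 27424 - 1*(-47/46) = 27424 + 47/46 = 1261551/46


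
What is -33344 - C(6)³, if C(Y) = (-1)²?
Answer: -33345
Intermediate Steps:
C(Y) = 1
-33344 - C(6)³ = -33344 - 1*1³ = -33344 - 1*1 = -33344 - 1 = -33345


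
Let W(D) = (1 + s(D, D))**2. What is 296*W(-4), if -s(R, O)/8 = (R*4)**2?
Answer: 1240301864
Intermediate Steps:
s(R, O) = -128*R**2 (s(R, O) = -8*16*R**2 = -128*R**2)
W(D) = (1 - 128*D**2)**2
296*W(-4) = 296*(-1 + 128*(-4)**2)**2 = 296*(-1 + 128*16)**2 = 296*(-1 + 2048)**2 = 296*2047**2 = 296*4190209 = 1240301864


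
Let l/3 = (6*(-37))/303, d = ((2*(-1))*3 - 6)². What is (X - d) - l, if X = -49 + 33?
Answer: -15938/101 ≈ -157.80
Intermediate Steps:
X = -16
d = 144 (d = (-2*3 - 6)² = (-6 - 6)² = (-12)² = 144)
l = -222/101 (l = 3*((6*(-37))/303) = 3*(-222*1/303) = 3*(-74/101) = -222/101 ≈ -2.1980)
(X - d) - l = (-16 - 1*144) - 1*(-222/101) = (-16 - 144) + 222/101 = -160 + 222/101 = -15938/101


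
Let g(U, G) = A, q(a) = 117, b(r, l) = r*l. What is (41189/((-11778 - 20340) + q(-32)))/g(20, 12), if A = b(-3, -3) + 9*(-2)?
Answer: 41189/288009 ≈ 0.14301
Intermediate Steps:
b(r, l) = l*r
A = -9 (A = -3*(-3) + 9*(-2) = 9 - 18 = -9)
g(U, G) = -9
(41189/((-11778 - 20340) + q(-32)))/g(20, 12) = (41189/((-11778 - 20340) + 117))/(-9) = (41189/(-32118 + 117))*(-⅑) = (41189/(-32001))*(-⅑) = (41189*(-1/32001))*(-⅑) = -41189/32001*(-⅑) = 41189/288009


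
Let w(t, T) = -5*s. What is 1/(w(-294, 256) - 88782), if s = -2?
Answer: -1/88772 ≈ -1.1265e-5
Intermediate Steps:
w(t, T) = 10 (w(t, T) = -5*(-2) = 10)
1/(w(-294, 256) - 88782) = 1/(10 - 88782) = 1/(-88772) = -1/88772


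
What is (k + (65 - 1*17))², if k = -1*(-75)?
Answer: 15129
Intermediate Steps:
k = 75
(k + (65 - 1*17))² = (75 + (65 - 1*17))² = (75 + (65 - 17))² = (75 + 48)² = 123² = 15129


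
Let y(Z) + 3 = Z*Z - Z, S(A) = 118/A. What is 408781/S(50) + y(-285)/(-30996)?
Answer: 105586529329/609588 ≈ 1.7321e+5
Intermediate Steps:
y(Z) = -3 + Z**2 - Z (y(Z) = -3 + (Z*Z - Z) = -3 + (Z**2 - Z) = -3 + Z**2 - Z)
408781/S(50) + y(-285)/(-30996) = 408781/((118/50)) + (-3 + (-285)**2 - 1*(-285))/(-30996) = 408781/((118*(1/50))) + (-3 + 81225 + 285)*(-1/30996) = 408781/(59/25) + 81507*(-1/30996) = 408781*(25/59) - 27169/10332 = 10219525/59 - 27169/10332 = 105586529329/609588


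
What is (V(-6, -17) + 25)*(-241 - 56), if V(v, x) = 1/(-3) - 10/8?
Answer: -27819/4 ≈ -6954.8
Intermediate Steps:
V(v, x) = -19/12 (V(v, x) = 1*(-⅓) - 10*⅛ = -⅓ - 5/4 = -19/12)
(V(-6, -17) + 25)*(-241 - 56) = (-19/12 + 25)*(-241 - 56) = (281/12)*(-297) = -27819/4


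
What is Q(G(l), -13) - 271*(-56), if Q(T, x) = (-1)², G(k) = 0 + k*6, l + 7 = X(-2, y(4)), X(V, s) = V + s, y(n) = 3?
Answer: 15177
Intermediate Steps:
l = -6 (l = -7 + (-2 + 3) = -7 + 1 = -6)
G(k) = 6*k (G(k) = 0 + 6*k = 6*k)
Q(T, x) = 1
Q(G(l), -13) - 271*(-56) = 1 - 271*(-56) = 1 + 15176 = 15177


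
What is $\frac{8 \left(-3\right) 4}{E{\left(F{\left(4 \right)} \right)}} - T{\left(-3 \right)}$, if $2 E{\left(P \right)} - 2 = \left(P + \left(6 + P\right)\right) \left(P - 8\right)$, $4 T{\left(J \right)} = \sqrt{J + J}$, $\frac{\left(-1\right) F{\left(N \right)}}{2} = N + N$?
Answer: $- \frac{96}{313} - \frac{i \sqrt{6}}{4} \approx -0.30671 - 0.61237 i$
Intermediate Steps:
$F{\left(N \right)} = - 4 N$ ($F{\left(N \right)} = - 2 \left(N + N\right) = - 2 \cdot 2 N = - 4 N$)
$T{\left(J \right)} = \frac{\sqrt{2} \sqrt{J}}{4}$ ($T{\left(J \right)} = \frac{\sqrt{J + J}}{4} = \frac{\sqrt{2 J}}{4} = \frac{\sqrt{2} \sqrt{J}}{4}$)
$E{\left(P \right)} = 1 + \frac{\left(-8 + P\right) \left(6 + 2 P\right)}{2}$ ($E{\left(P \right)} = 1 + \frac{\left(P + \left(6 + P\right)\right) \left(P - 8\right)}{2} = 1 + \frac{\left(6 + 2 P\right) \left(-8 + P\right)}{2} = 1 + \frac{\left(-8 + P\right) \left(6 + 2 P\right)}{2}$)
$\frac{8 \left(-3\right) 4}{E{\left(F{\left(4 \right)} \right)}} - T{\left(-3 \right)} = \frac{8 \left(-3\right) 4}{-23 + \left(\left(-4\right) 4\right)^{2} - 5 \left(\left(-4\right) 4\right)} - \frac{\sqrt{2} \sqrt{-3}}{4} = \frac{\left(-24\right) 4}{-23 + \left(-16\right)^{2} - -80} - \frac{\sqrt{2} i \sqrt{3}}{4} = - \frac{96}{-23 + 256 + 80} - \frac{i \sqrt{6}}{4} = - \frac{96}{313} - \frac{i \sqrt{6}}{4}$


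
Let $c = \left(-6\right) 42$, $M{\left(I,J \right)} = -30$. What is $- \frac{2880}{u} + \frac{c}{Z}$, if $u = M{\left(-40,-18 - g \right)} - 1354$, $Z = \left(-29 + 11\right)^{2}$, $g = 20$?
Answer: $\frac{2029}{1557} \approx 1.3031$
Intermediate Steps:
$c = -252$
$Z = 324$ ($Z = \left(-18\right)^{2} = 324$)
$u = -1384$ ($u = -30 - 1354 = -1384$)
$- \frac{2880}{u} + \frac{c}{Z} = - \frac{2880}{-1384} - \frac{252}{324} = \left(-2880\right) \left(- \frac{1}{1384}\right) - \frac{7}{9} = \frac{360}{173} - \frac{7}{9} = \frac{2029}{1557}$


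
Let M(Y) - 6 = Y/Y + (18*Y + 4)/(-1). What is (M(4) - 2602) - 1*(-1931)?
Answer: -740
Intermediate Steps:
M(Y) = 3 - 18*Y (M(Y) = 6 + (Y/Y + (18*Y + 4)/(-1)) = 6 + (1 + (4 + 18*Y)*(-1)) = 6 + (1 + (-4 - 18*Y)) = 6 + (-3 - 18*Y) = 3 - 18*Y)
(M(4) - 2602) - 1*(-1931) = ((3 - 18*4) - 2602) - 1*(-1931) = ((3 - 72) - 2602) + 1931 = (-69 - 2602) + 1931 = -2671 + 1931 = -740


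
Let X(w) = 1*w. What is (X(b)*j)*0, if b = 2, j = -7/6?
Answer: 0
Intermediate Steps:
j = -7/6 (j = -7*⅙ = -7/6 ≈ -1.1667)
X(w) = w
(X(b)*j)*0 = (2*(-7/6))*0 = -7/3*0 = 0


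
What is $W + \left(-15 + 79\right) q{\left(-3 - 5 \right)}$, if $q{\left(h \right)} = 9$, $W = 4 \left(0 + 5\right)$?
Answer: $596$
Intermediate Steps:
$W = 20$ ($W = 4 \cdot 5 = 20$)
$W + \left(-15 + 79\right) q{\left(-3 - 5 \right)} = 20 + \left(-15 + 79\right) 9 = 20 + 64 \cdot 9 = 20 + 576 = 596$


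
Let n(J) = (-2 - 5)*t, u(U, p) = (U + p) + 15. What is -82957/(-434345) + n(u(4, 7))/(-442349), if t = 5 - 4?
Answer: 36698986408/192132076405 ≈ 0.19101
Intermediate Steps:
u(U, p) = 15 + U + p
t = 1
n(J) = -7 (n(J) = (-2 - 5)*1 = -7*1 = -7)
-82957/(-434345) + n(u(4, 7))/(-442349) = -82957/(-434345) - 7/(-442349) = -82957*(-1/434345) - 7*(-1/442349) = 82957/434345 + 7/442349 = 36698986408/192132076405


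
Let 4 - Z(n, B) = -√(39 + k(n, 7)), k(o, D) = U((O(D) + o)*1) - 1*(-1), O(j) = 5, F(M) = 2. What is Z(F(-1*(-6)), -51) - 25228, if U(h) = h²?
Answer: -25224 + √89 ≈ -25215.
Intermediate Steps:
k(o, D) = 1 + (5 + o)² (k(o, D) = ((5 + o)*1)² - 1*(-1) = (5 + o)² + 1 = 1 + (5 + o)²)
Z(n, B) = 4 + √(40 + (5 + n)²) (Z(n, B) = 4 - (-1)*√(39 + (1 + (5 + n)²)) = 4 - (-1)*√(40 + (5 + n)²) = 4 + √(40 + (5 + n)²))
Z(F(-1*(-6)), -51) - 25228 = (4 + √(40 + (5 + 2)²)) - 25228 = (4 + √(40 + 7²)) - 25228 = (4 + √(40 + 49)) - 25228 = (4 + √89) - 25228 = -25224 + √89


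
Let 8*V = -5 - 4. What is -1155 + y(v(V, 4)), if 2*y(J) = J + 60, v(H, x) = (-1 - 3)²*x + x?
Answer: -1091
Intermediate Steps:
V = -9/8 (V = (-5 - 4)/8 = (⅛)*(-9) = -9/8 ≈ -1.1250)
v(H, x) = 17*x (v(H, x) = (-4)²*x + x = 16*x + x = 17*x)
y(J) = 30 + J/2 (y(J) = (J + 60)/2 = (60 + J)/2 = 30 + J/2)
-1155 + y(v(V, 4)) = -1155 + (30 + (17*4)/2) = -1155 + (30 + (½)*68) = -1155 + (30 + 34) = -1155 + 64 = -1091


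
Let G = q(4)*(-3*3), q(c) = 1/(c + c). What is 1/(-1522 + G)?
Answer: -8/12185 ≈ -0.00065655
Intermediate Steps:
q(c) = 1/(2*c)
G = -9/8 (G = ((½)/4)*(-3*3) = ((½)*(¼))*(-9) = (⅛)*(-9) = -9/8 ≈ -1.1250)
1/(-1522 + G) = 1/(-1522 - 9/8) = 1/(-12185/8) = -8/12185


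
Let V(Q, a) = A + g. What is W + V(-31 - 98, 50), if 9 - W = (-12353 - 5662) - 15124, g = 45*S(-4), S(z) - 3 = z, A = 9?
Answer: 33112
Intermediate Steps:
S(z) = 3 + z
g = -45 (g = 45*(3 - 4) = 45*(-1) = -45)
W = 33148 (W = 9 - ((-12353 - 5662) - 15124) = 9 - (-18015 - 15124) = 9 - 1*(-33139) = 9 + 33139 = 33148)
V(Q, a) = -36 (V(Q, a) = 9 - 45 = -36)
W + V(-31 - 98, 50) = 33148 - 36 = 33112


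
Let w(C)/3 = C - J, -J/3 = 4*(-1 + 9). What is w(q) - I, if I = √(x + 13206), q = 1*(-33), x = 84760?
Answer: 189 - √97966 ≈ -124.00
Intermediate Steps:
q = -33
J = -96 (J = -12*(-1 + 9) = -12*8 = -3*32 = -96)
I = √97966 (I = √(84760 + 13206) = √97966 ≈ 313.00)
w(C) = 288 + 3*C (w(C) = 3*(C - 1*(-96)) = 3*(C + 96) = 3*(96 + C) = 288 + 3*C)
w(q) - I = (288 + 3*(-33)) - √97966 = (288 - 99) - √97966 = 189 - √97966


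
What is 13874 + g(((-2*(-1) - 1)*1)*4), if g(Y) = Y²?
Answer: 13890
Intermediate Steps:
13874 + g(((-2*(-1) - 1)*1)*4) = 13874 + (((-2*(-1) - 1)*1)*4)² = 13874 + (((2 - 1)*1)*4)² = 13874 + ((1*1)*4)² = 13874 + (1*4)² = 13874 + 4² = 13874 + 16 = 13890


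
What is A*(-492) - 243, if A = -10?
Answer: 4677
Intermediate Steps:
A*(-492) - 243 = -10*(-492) - 243 = 4920 - 243 = 4677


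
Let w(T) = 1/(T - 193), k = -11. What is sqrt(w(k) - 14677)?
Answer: I*sqrt(152699559)/102 ≈ 121.15*I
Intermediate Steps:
w(T) = 1/(-193 + T)
sqrt(w(k) - 14677) = sqrt(1/(-193 - 11) - 14677) = sqrt(1/(-204) - 14677) = sqrt(-1/204 - 14677) = sqrt(-2994109/204) = I*sqrt(152699559)/102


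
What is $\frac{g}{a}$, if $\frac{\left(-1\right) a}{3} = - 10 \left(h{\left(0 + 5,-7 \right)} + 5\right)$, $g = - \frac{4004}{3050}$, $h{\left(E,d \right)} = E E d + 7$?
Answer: $\frac{1001}{3728625} \approx 0.00026846$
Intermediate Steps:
$h{\left(E,d \right)} = 7 + d E^{2}$ ($h{\left(E,d \right)} = E^{2} d + 7 = d E^{2} + 7 = 7 + d E^{2}$)
$g = - \frac{2002}{1525}$ ($g = \left(-4004\right) \frac{1}{3050} = - \frac{2002}{1525} \approx -1.3128$)
$a = -4890$ ($a = - 3 \left(- 10 \left(\left(7 - 7 \left(0 + 5\right)^{2}\right) + 5\right)\right) = - 3 \left(- 10 \left(\left(7 - 7 \cdot 5^{2}\right) + 5\right)\right) = - 3 \left(- 10 \left(\left(7 - 175\right) + 5\right)\right) = - 3 \left(- 10 \left(-168 + 5\right)\right) = - 3 \left(\left(-10\right) \left(-163\right)\right) = \left(-3\right) 1630 = -4890$)
$\frac{g}{a} = - \frac{2002}{1525 \left(-4890\right)} = \left(- \frac{2002}{1525}\right) \left(- \frac{1}{4890}\right) = \frac{1001}{3728625}$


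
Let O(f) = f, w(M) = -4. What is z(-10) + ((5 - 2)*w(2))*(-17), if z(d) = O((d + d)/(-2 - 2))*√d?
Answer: 204 + 5*I*√10 ≈ 204.0 + 15.811*I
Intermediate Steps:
z(d) = -d^(3/2)/2 (z(d) = ((d + d)/(-2 - 2))*√d = ((2*d)/(-4))*√d = ((2*d)*(-¼))*√d = (-d/2)*√d = -d^(3/2)/2)
z(-10) + ((5 - 2)*w(2))*(-17) = -(-5)*I*√10 + ((5 - 2)*(-4))*(-17) = -(-5)*I*√10 + (3*(-4))*(-17) = 5*I*√10 - 12*(-17) = 5*I*√10 + 204 = 204 + 5*I*√10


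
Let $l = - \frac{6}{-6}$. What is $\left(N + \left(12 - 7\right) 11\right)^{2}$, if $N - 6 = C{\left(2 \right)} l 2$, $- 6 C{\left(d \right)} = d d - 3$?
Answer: $\frac{33124}{9} \approx 3680.4$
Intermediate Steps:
$C{\left(d \right)} = \frac{1}{2} - \frac{d^{2}}{6}$ ($C{\left(d \right)} = - \frac{d d - 3}{6} = - \frac{d^{2} - 3}{6} = - \frac{-3 + d^{2}}{6} = \frac{1}{2} - \frac{d^{2}}{6}$)
$l = 1$ ($l = \left(-6\right) \left(- \frac{1}{6}\right) = 1$)
$N = \frac{17}{3}$ ($N = 6 + \left(\frac{1}{2} - \frac{2^{2}}{6}\right) 1 \cdot 2 = 6 + \left(\frac{1}{2} - \frac{2}{3}\right) 1 \cdot 2 = 6 + \left(- \frac{1}{6}\right) 1 \cdot 2 = 6 - \frac{1}{3} = \frac{17}{3} \approx 5.6667$)
$\left(N + \left(12 - 7\right) 11\right)^{2} = \left(\frac{17}{3} + \left(12 - 7\right) 11\right)^{2} = \left(\frac{17}{3} + 5 \cdot 11\right)^{2} = \left(\frac{17}{3} + 55\right)^{2} = \left(\frac{182}{3}\right)^{2} = \frac{33124}{9}$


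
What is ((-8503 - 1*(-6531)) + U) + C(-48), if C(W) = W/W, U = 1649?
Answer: -322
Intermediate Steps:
C(W) = 1
((-8503 - 1*(-6531)) + U) + C(-48) = ((-8503 - 1*(-6531)) + 1649) + 1 = ((-8503 + 6531) + 1649) + 1 = (-1972 + 1649) + 1 = -323 + 1 = -322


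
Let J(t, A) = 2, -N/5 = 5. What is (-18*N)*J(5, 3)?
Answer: 900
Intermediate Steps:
N = -25 (N = -5*5 = -25)
(-18*N)*J(5, 3) = -18*(-25)*2 = 450*2 = 900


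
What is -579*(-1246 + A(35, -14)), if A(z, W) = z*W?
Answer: 1005144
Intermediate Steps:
A(z, W) = W*z
-579*(-1246 + A(35, -14)) = -579*(-1246 - 14*35) = -579*(-1246 - 490) = -579*(-1736) = 1005144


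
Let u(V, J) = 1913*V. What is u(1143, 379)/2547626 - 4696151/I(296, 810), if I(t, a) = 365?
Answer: -11963238293491/929883490 ≈ -12865.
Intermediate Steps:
u(1143, 379)/2547626 - 4696151/I(296, 810) = (1913*1143)/2547626 - 4696151/365 = 2186559*(1/2547626) - 4696151*1/365 = 2186559/2547626 - 4696151/365 = -11963238293491/929883490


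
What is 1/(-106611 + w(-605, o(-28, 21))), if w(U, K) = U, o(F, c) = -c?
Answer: -1/107216 ≈ -9.3270e-6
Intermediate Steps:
1/(-106611 + w(-605, o(-28, 21))) = 1/(-106611 - 605) = 1/(-107216) = -1/107216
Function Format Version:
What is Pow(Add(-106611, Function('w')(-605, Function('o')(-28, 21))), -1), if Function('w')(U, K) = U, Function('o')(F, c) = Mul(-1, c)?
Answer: Rational(-1, 107216) ≈ -9.3270e-6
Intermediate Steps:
Pow(Add(-106611, Function('w')(-605, Function('o')(-28, 21))), -1) = Pow(Add(-106611, -605), -1) = Pow(-107216, -1) = Rational(-1, 107216)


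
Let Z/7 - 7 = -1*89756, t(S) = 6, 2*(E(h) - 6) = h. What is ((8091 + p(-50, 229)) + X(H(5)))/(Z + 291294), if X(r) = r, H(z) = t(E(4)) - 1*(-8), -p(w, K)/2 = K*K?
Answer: 96777/336949 ≈ 0.28722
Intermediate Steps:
p(w, K) = -2*K**2 (p(w, K) = -2*K*K = -2*K**2)
E(h) = 6 + h/2
H(z) = 14 (H(z) = 6 - 1*(-8) = 6 + 8 = 14)
Z = -628243 (Z = 49 + 7*(-1*89756) = 49 + 7*(-89756) = 49 - 628292 = -628243)
((8091 + p(-50, 229)) + X(H(5)))/(Z + 291294) = ((8091 - 2*229**2) + 14)/(-628243 + 291294) = ((8091 - 2*52441) + 14)/(-336949) = ((8091 - 104882) + 14)*(-1/336949) = (-96791 + 14)*(-1/336949) = -96777*(-1/336949) = 96777/336949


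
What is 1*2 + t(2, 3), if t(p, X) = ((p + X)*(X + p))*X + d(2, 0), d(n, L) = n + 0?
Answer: 79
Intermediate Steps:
d(n, L) = n
t(p, X) = 2 + X*(X + p)**2 (t(p, X) = ((p + X)*(X + p))*X + 2 = ((X + p)*(X + p))*X + 2 = (X + p)**2*X + 2 = X*(X + p)**2 + 2 = 2 + X*(X + p)**2)
1*2 + t(2, 3) = 1*2 + (2 + 3*(3 + 2)**2) = 2 + (2 + 3*5**2) = 2 + (2 + 3*25) = 2 + (2 + 75) = 2 + 77 = 79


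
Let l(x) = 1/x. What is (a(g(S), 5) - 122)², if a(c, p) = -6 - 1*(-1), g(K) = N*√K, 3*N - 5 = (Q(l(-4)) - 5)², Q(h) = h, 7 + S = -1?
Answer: 16129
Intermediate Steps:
S = -8 (S = -7 - 1 = -8)
l(x) = 1/x
N = 521/48 (N = 5/3 + (1/(-4) - 5)²/3 = 5/3 + (-¼ - 5)²/3 = 5/3 + (-21/4)²/3 = 5/3 + (⅓)*(441/16) = 5/3 + 147/16 = 521/48 ≈ 10.854)
g(K) = 521*√K/48
a(c, p) = -5 (a(c, p) = -6 + 1 = -5)
(a(g(S), 5) - 122)² = (-5 - 122)² = (-127)² = 16129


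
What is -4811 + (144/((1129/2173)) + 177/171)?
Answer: -291699688/64353 ≈ -4532.8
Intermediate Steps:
-4811 + (144/((1129/2173)) + 177/171) = -4811 + (144/((1129*(1/2173))) + 177*(1/171)) = -4811 + (144/(1129/2173) + 59/57) = -4811 + (144*(2173/1129) + 59/57) = -4811 + (312912/1129 + 59/57) = -4811 + 17902595/64353 = -291699688/64353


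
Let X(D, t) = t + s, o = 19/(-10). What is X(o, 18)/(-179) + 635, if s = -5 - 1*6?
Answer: 113658/179 ≈ 634.96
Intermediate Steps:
o = -19/10 (o = 19*(-1/10) = -19/10 ≈ -1.9000)
s = -11 (s = -5 - 6 = -11)
X(D, t) = -11 + t (X(D, t) = t - 11 = -11 + t)
X(o, 18)/(-179) + 635 = (-11 + 18)/(-179) + 635 = -1/179*7 + 635 = -7/179 + 635 = 113658/179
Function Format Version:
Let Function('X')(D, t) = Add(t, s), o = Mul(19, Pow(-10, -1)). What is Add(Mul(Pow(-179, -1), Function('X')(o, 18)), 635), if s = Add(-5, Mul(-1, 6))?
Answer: Rational(113658, 179) ≈ 634.96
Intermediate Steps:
o = Rational(-19, 10) (o = Mul(19, Rational(-1, 10)) = Rational(-19, 10) ≈ -1.9000)
s = -11 (s = Add(-5, -6) = -11)
Function('X')(D, t) = Add(-11, t) (Function('X')(D, t) = Add(t, -11) = Add(-11, t))
Add(Mul(Pow(-179, -1), Function('X')(o, 18)), 635) = Add(Mul(Pow(-179, -1), Add(-11, 18)), 635) = Add(Mul(Rational(-1, 179), 7), 635) = Add(Rational(-7, 179), 635) = Rational(113658, 179)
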